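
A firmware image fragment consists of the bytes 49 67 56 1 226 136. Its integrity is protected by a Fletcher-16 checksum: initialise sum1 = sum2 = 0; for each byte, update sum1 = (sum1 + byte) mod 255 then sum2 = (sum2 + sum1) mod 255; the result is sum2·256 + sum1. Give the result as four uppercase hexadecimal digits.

A919

Running sums (mod 255):
  after byte 0 (49): sum1=49, sum2=49
  after byte 1 (67): sum1=116, sum2=165
  after byte 2 (56): sum1=172, sum2=82
  after byte 3 (1): sum1=173, sum2=0
  after byte 4 (226): sum1=144, sum2=144
  after byte 5 (136): sum1=25, sum2=169
Checksum = sum2·256 + sum1 = 169·256 + 25 = 43289 = 0xA919.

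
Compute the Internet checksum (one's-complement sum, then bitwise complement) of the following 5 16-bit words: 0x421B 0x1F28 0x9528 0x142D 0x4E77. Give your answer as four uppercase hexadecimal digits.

One's-complement addition (fold any carry out of bit 15 back into bit 0):
  0x421B + 0x1F28 = 0x06143
  0x6143 + 0x9528 = 0x0F66B
  0xF66B + 0x142D = 0x10A98 → wrap carry → 0x0A99
  0x0A99 + 0x4E77 = 0x05910
One's-complement sum = 0x5910.
Checksum = ~0x5910 & 0xFFFF = 0xA6EF.

A6EF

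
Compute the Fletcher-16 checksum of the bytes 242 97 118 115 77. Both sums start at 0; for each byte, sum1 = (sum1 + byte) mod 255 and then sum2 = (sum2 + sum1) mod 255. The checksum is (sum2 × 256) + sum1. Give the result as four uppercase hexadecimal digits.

Running sums (mod 255):
  after byte 0 (242): sum1=242, sum2=242
  after byte 1 (97): sum1=84, sum2=71
  after byte 2 (118): sum1=202, sum2=18
  after byte 3 (115): sum1=62, sum2=80
  after byte 4 (77): sum1=139, sum2=219
Checksum = sum2·256 + sum1 = 219·256 + 139 = 56203 = 0xDB8B.

DB8B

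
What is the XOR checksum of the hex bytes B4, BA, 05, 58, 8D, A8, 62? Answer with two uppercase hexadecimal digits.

14

XOR the bytes together:
  start with 0xB4
  0xB4 ⊕ 0xBA = 0x0E
  0x0E ⊕ 0x05 = 0x0B
  0x0B ⊕ 0x58 = 0x53
  0x53 ⊕ 0x8D = 0xDE
  0xDE ⊕ 0xA8 = 0x76
  0x76 ⊕ 0x62 = 0x14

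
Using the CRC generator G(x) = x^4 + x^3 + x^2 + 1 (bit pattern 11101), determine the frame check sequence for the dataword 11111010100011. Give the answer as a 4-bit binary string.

Append 4 zeros: 111110101000110000. Divide by 11101 (XOR where the leading bit is 1):
  pos 0: 11111 XOR 11101 = 00010
  pos 3: 10010 XOR 11101 = 01111
  pos 4: 11111 XOR 11101 = 00010
  pos 7: 10000 XOR 11101 = 01101
  pos 8: 11011 XOR 11101 = 00110
  pos 10: 11010 XOR 11101 = 00111
  pos 12: 11100 XOR 11101 = 00001
Remainder (last 4 bits) = 0010. This is the CRC / FCS.

0010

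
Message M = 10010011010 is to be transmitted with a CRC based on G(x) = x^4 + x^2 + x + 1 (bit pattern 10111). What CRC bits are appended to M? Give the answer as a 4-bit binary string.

Append 4 zeros: 100100110100000. Divide by 10111 (XOR where the leading bit is 1):
  pos 0: 10010 XOR 10111 = 00101
  pos 2: 10101 XOR 10111 = 00010
  pos 5: 10101 XOR 10111 = 00010
  pos 8: 10000 XOR 10111 = 00111
  pos 10: 11100 XOR 10111 = 01011
Remainder (last 4 bits) = 1011. This is the CRC / FCS.

1011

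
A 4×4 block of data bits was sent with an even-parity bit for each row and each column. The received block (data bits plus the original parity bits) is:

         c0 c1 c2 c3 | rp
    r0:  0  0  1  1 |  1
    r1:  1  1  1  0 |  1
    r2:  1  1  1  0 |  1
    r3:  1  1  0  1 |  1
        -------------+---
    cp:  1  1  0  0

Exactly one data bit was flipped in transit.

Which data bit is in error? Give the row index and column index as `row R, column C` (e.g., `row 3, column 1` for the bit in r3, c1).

row 0, column 2

Recompute each row's even parity and compare to rp:
  r0: data parity 0, sent rp 1 → mismatch
  r1: data parity 1, sent rp 1 → ok
  r2: data parity 1, sent rp 1 → ok
  r3: data parity 1, sent rp 1 → ok
Recompute each column's even parity and compare to cp:
  c0: data parity 1, sent cp 1 → ok
  c1: data parity 1, sent cp 1 → ok
  c2: data parity 1, sent cp 0 → mismatch
  c3: data parity 0, sent cp 0 → ok
Exactly one row (r0) and one column (c2) fail → the flipped bit is at their intersection.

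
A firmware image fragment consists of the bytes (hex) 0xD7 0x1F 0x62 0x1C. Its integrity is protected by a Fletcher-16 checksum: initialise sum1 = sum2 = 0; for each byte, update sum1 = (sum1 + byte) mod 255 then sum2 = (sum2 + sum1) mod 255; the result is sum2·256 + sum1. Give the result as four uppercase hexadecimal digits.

Running sums (mod 255):
  after byte 0 (0xD7): sum1=215, sum2=215
  after byte 1 (0x1F): sum1=246, sum2=206
  after byte 2 (0x62): sum1=89, sum2=40
  after byte 3 (0x1C): sum1=117, sum2=157
Checksum = sum2·256 + sum1 = 157·256 + 117 = 40309 = 0x9D75.

9D75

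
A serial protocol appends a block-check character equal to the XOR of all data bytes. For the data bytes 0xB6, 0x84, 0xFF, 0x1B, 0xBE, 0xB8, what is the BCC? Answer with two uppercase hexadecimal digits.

D0

XOR the bytes together:
  start with 0xB6
  0xB6 ⊕ 0x84 = 0x32
  0x32 ⊕ 0xFF = 0xCD
  0xCD ⊕ 0x1B = 0xD6
  0xD6 ⊕ 0xBE = 0x68
  0x68 ⊕ 0xB8 = 0xD0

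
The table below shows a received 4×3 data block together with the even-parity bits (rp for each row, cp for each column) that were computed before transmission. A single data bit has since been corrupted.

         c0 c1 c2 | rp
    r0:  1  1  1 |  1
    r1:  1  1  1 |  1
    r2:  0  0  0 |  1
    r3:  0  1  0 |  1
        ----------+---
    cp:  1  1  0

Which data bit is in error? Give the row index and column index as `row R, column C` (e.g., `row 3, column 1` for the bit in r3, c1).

row 2, column 0

Recompute each row's even parity and compare to rp:
  r0: data parity 1, sent rp 1 → ok
  r1: data parity 1, sent rp 1 → ok
  r2: data parity 0, sent rp 1 → mismatch
  r3: data parity 1, sent rp 1 → ok
Recompute each column's even parity and compare to cp:
  c0: data parity 0, sent cp 1 → mismatch
  c1: data parity 1, sent cp 1 → ok
  c2: data parity 0, sent cp 0 → ok
Exactly one row (r2) and one column (c0) fail → the flipped bit is at their intersection.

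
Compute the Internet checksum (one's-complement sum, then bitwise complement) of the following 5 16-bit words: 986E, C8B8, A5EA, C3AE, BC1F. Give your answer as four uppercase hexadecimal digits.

One's-complement addition (fold any carry out of bit 15 back into bit 0):
  0x986E + 0xC8B8 = 0x16126 → wrap carry → 0x6127
  0x6127 + 0xA5EA = 0x10711 → wrap carry → 0x0712
  0x0712 + 0xC3AE = 0x0CAC0
  0xCAC0 + 0xBC1F = 0x186DF → wrap carry → 0x86E0
One's-complement sum = 0x86E0.
Checksum = ~0x86E0 & 0xFFFF = 0x791F.

791F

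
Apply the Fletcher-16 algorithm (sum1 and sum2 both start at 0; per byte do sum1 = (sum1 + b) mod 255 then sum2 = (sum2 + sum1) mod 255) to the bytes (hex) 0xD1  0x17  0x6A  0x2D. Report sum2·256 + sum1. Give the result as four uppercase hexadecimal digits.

Running sums (mod 255):
  after byte 0 (0xD1): sum1=209, sum2=209
  after byte 1 (0x17): sum1=232, sum2=186
  after byte 2 (0x6A): sum1=83, sum2=14
  after byte 3 (0x2D): sum1=128, sum2=142
Checksum = sum2·256 + sum1 = 142·256 + 128 = 36480 = 0x8E80.

8E80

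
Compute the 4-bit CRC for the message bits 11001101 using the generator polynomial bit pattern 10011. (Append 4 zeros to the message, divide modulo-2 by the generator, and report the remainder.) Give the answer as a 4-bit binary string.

1101

Append 4 zeros: 110011010000. Divide by 10011 (XOR where the leading bit is 1):
  pos 0: 11001 XOR 10011 = 01010
  pos 1: 10101 XOR 10011 = 00110
  pos 3: 11001 XOR 10011 = 01010
  pos 4: 10100 XOR 10011 = 00111
  pos 6: 11100 XOR 10011 = 01111
  pos 7: 11110 XOR 10011 = 01101
Remainder (last 4 bits) = 1101. This is the CRC / FCS.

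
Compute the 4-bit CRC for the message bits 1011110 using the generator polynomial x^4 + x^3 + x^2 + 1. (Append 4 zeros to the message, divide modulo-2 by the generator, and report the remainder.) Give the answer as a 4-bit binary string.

0010

Append 4 zeros: 10111100000. Divide by 11101 (XOR where the leading bit is 1):
  pos 0: 10111 XOR 11101 = 01010
  pos 1: 10101 XOR 11101 = 01000
  pos 2: 10000 XOR 11101 = 01101
  pos 3: 11010 XOR 11101 = 00111
  pos 5: 11100 XOR 11101 = 00001
Remainder (last 4 bits) = 0010. This is the CRC / FCS.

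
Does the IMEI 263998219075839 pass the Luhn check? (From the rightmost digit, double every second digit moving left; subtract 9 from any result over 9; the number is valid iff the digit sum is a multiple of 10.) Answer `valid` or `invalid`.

From the right, keep odd positions and double even positions (subtract 9 from any doubled value over 9):
  doubled (positions 2,4,...): 6 1 0 2 7 9 3 → sum 28
  kept (positions 1,3,...): 9 8 7 9 2 9 3 2 → sum 49
Total = 77.
77 mod 10 = 7, so the number is invalid.

invalid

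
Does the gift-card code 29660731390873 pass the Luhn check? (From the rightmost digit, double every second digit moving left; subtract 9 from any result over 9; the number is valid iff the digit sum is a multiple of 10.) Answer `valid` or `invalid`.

invalid

From the right, keep odd positions and double even positions (subtract 9 from any doubled value over 9):
  doubled (positions 2,4,...): 5 0 6 6 0 3 4 → sum 24
  kept (positions 1,3,...): 3 8 9 1 7 6 9 → sum 43
Total = 67.
67 mod 10 = 7, so the number is invalid.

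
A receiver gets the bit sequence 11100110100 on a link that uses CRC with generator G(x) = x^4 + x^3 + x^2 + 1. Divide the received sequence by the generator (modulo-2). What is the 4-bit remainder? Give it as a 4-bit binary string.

Modulo-2 division of 11100110100 by 11101:
  pos 0: 11100 XOR 11101 = 00001
  pos 4: 11101 XOR 11101 = 00000
Remainder = 0000 (zero — the frame passes the CRC check).

0000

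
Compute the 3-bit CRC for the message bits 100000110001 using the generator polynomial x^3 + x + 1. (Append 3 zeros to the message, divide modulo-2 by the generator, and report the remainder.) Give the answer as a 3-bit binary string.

Append 3 zeros: 100000110001000. Divide by 1011 (XOR where the leading bit is 1):
  pos 0: 1000 XOR 1011 = 0011
  pos 2: 1100 XOR 1011 = 0111
  pos 3: 1111 XOR 1011 = 0100
  pos 4: 1001 XOR 1011 = 0010
  pos 6: 1000 XOR 1011 = 0011
  pos 8: 1101 XOR 1011 = 0110
  pos 9: 1100 XOR 1011 = 0111
  pos 10: 1110 XOR 1011 = 0101
  pos 11: 1010 XOR 1011 = 0001
Remainder (last 3 bits) = 001. This is the CRC / FCS.

001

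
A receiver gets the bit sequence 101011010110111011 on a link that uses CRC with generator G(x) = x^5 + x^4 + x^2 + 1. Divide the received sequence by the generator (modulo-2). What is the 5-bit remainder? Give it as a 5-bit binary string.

00000

Modulo-2 division of 101011010110111011 by 110101:
  pos 0: 101011 XOR 110101 = 011110
  pos 1: 111100 XOR 110101 = 001001
  pos 3: 100110 XOR 110101 = 010011
  pos 4: 100111 XOR 110101 = 010010
  pos 5: 100101 XOR 110101 = 010000
  pos 6: 100000 XOR 110101 = 010101
  pos 7: 101011 XOR 110101 = 011110
  pos 8: 111101 XOR 110101 = 001000
  pos 10: 100010 XOR 110101 = 010111
  pos 11: 101111 XOR 110101 = 011010
  pos 12: 110101 XOR 110101 = 000000
Remainder = 00000 (zero — the frame passes the CRC check).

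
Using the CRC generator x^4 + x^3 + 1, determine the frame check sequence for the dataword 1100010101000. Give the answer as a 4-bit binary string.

Append 4 zeros: 11000101010000000. Divide by 11001 (XOR where the leading bit is 1):
  pos 0: 11000 XOR 11001 = 00001
  pos 4: 11010 XOR 11001 = 00011
  pos 7: 11100 XOR 11001 = 00101
  pos 9: 10100 XOR 11001 = 01101
  pos 10: 11010 XOR 11001 = 00011
Remainder (last 4 bits) = 1100. This is the CRC / FCS.

1100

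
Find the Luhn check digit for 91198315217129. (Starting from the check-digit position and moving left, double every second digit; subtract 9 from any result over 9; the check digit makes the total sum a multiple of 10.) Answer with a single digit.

9

Partial digits right→left: 9 2 1 7 1 2 5 1 3 8 9 1 1 9
Double every second digit counting from the check-digit position (so the 1st, 3rd, 5th, ... of the partial from the right).
  doubled (with −9 where >9): 9 2 2 1 6 9 2 → sum 31
  kept as-is: 2 7 2 1 8 1 9 → sum 30
Total = 31 + 30 = 61.
Check digit = (10 − (61 mod 10)) mod 10 = 9.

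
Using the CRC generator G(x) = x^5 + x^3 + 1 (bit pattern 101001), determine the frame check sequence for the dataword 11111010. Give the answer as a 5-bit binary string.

10111

Append 5 zeros: 1111101000000. Divide by 101001 (XOR where the leading bit is 1):
  pos 0: 111110 XOR 101001 = 010111
  pos 1: 101111 XOR 101001 = 000110
  pos 4: 110000 XOR 101001 = 011001
  pos 5: 110010 XOR 101001 = 011011
  pos 6: 110110 XOR 101001 = 011111
  pos 7: 111110 XOR 101001 = 010111
Remainder (last 5 bits) = 10111. This is the CRC / FCS.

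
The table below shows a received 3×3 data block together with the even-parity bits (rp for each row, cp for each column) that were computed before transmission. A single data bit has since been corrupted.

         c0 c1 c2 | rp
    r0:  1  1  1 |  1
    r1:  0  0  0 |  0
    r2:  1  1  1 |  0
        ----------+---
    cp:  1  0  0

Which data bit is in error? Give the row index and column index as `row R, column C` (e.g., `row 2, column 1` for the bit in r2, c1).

Recompute each row's even parity and compare to rp:
  r0: data parity 1, sent rp 1 → ok
  r1: data parity 0, sent rp 0 → ok
  r2: data parity 1, sent rp 0 → mismatch
Recompute each column's even parity and compare to cp:
  c0: data parity 0, sent cp 1 → mismatch
  c1: data parity 0, sent cp 0 → ok
  c2: data parity 0, sent cp 0 → ok
Exactly one row (r2) and one column (c0) fail → the flipped bit is at their intersection.

row 2, column 0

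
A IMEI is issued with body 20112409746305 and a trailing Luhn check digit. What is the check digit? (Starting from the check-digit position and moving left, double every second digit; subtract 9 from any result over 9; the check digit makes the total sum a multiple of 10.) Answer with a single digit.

Partial digits right→left: 5 0 3 6 4 7 9 0 4 2 1 1 0 2
Double every second digit counting from the check-digit position (so the 1st, 3rd, 5th, ... of the partial from the right).
  doubled (with −9 where >9): 1 6 8 9 8 2 0 → sum 34
  kept as-is: 0 6 7 0 2 1 2 → sum 18
Total = 34 + 18 = 52.
Check digit = (10 − (52 mod 10)) mod 10 = 8.

8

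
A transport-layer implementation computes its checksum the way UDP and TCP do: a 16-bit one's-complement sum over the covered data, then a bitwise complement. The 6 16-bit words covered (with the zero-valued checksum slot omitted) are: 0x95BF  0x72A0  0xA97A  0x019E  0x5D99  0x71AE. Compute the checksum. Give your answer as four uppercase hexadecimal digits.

One's-complement addition (fold any carry out of bit 15 back into bit 0):
  0x95BF + 0x72A0 = 0x1085F → wrap carry → 0x0860
  0x0860 + 0xA97A = 0x0B1DA
  0xB1DA + 0x019E = 0x0B378
  0xB378 + 0x5D99 = 0x11111 → wrap carry → 0x1112
  0x1112 + 0x71AE = 0x082C0
One's-complement sum = 0x82C0.
Checksum = ~0x82C0 & 0xFFFF = 0x7D3F.

7D3F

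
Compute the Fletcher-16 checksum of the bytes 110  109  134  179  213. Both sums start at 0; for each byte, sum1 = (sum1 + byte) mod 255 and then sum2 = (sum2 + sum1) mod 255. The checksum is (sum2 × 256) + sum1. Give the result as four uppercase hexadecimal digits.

AEEB

Running sums (mod 255):
  after byte 0 (110): sum1=110, sum2=110
  after byte 1 (109): sum1=219, sum2=74
  after byte 2 (134): sum1=98, sum2=172
  after byte 3 (179): sum1=22, sum2=194
  after byte 4 (213): sum1=235, sum2=174
Checksum = sum2·256 + sum1 = 174·256 + 235 = 44779 = 0xAEEB.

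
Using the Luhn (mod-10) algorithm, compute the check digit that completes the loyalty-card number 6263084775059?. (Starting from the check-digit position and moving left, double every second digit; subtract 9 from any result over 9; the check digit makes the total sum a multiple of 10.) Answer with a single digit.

2

Partial digits right→left: 9 5 0 5 7 7 4 8 0 3 6 2 6
Double every second digit counting from the check-digit position (so the 1st, 3rd, 5th, ... of the partial from the right).
  doubled (with −9 where >9): 9 0 5 8 0 3 3 → sum 28
  kept as-is: 5 5 7 8 3 2 → sum 30
Total = 28 + 30 = 58.
Check digit = (10 − (58 mod 10)) mod 10 = 2.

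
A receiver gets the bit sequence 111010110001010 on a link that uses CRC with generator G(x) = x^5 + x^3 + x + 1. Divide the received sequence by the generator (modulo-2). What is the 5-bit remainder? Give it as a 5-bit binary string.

Modulo-2 division of 111010110001010 by 101011:
  pos 0: 111010 XOR 101011 = 010001
  pos 1: 100011 XOR 101011 = 001000
  pos 3: 100010 XOR 101011 = 001001
  pos 5: 100100 XOR 101011 = 001111
  pos 7: 111110 XOR 101011 = 010101
  pos 8: 101011 XOR 101011 = 000000
Remainder = 00000 (zero — the frame passes the CRC check).

00000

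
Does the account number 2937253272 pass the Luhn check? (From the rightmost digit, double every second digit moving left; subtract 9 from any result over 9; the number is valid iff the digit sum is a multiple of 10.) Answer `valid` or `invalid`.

From the right, keep odd positions and double even positions (subtract 9 from any doubled value over 9):
  doubled (positions 2,4,...): 5 6 4 6 4 → sum 25
  kept (positions 1,3,...): 2 2 5 7 9 → sum 25
Total = 50.
50 mod 10 = 0, so the number is valid.

valid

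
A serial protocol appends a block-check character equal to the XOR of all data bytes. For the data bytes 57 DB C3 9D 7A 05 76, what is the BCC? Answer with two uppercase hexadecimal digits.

DB

XOR the bytes together:
  start with 0x57
  0x57 ⊕ 0xDB = 0x8C
  0x8C ⊕ 0xC3 = 0x4F
  0x4F ⊕ 0x9D = 0xD2
  0xD2 ⊕ 0x7A = 0xA8
  0xA8 ⊕ 0x05 = 0xAD
  0xAD ⊕ 0x76 = 0xDB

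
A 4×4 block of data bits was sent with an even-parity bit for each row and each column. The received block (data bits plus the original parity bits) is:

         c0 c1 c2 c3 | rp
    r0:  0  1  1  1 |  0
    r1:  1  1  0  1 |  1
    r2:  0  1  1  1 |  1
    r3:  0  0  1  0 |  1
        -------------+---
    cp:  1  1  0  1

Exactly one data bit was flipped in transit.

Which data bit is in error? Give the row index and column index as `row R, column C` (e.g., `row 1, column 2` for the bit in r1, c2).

Recompute each row's even parity and compare to rp:
  r0: data parity 1, sent rp 0 → mismatch
  r1: data parity 1, sent rp 1 → ok
  r2: data parity 1, sent rp 1 → ok
  r3: data parity 1, sent rp 1 → ok
Recompute each column's even parity and compare to cp:
  c0: data parity 1, sent cp 1 → ok
  c1: data parity 1, sent cp 1 → ok
  c2: data parity 1, sent cp 0 → mismatch
  c3: data parity 1, sent cp 1 → ok
Exactly one row (r0) and one column (c2) fail → the flipped bit is at their intersection.

row 0, column 2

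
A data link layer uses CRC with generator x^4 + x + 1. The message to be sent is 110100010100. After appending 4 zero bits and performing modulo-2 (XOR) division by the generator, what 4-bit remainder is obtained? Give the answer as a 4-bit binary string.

1110

Append 4 zeros: 1101000101000000. Divide by 10011 (XOR where the leading bit is 1):
  pos 0: 11010 XOR 10011 = 01001
  pos 1: 10010 XOR 10011 = 00001
  pos 5: 10101 XOR 10011 = 00110
  pos 7: 11000 XOR 10011 = 01011
  pos 8: 10110 XOR 10011 = 00101
  pos 10: 10100 XOR 10011 = 00111
Remainder (last 4 bits) = 1110. This is the CRC / FCS.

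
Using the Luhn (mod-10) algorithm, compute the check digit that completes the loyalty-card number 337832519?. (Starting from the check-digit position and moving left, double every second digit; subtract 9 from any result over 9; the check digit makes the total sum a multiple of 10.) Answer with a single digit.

9

Partial digits right→left: 9 1 5 2 3 8 7 3 3
Double every second digit counting from the check-digit position (so the 1st, 3rd, 5th, ... of the partial from the right).
  doubled (with −9 where >9): 9 1 6 5 6 → sum 27
  kept as-is: 1 2 8 3 → sum 14
Total = 27 + 14 = 41.
Check digit = (10 − (41 mod 10)) mod 10 = 9.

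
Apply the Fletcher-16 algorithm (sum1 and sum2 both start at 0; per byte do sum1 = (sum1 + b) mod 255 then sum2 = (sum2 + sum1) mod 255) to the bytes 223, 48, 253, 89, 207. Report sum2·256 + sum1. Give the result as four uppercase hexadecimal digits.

Running sums (mod 255):
  after byte 0 (223): sum1=223, sum2=223
  after byte 1 (48): sum1=16, sum2=239
  after byte 2 (253): sum1=14, sum2=253
  after byte 3 (89): sum1=103, sum2=101
  after byte 4 (207): sum1=55, sum2=156
Checksum = sum2·256 + sum1 = 156·256 + 55 = 39991 = 0x9C37.

9C37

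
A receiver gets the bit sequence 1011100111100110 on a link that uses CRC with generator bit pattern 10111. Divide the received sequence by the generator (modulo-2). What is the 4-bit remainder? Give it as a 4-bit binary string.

0000

Modulo-2 division of 1011100111100110 by 10111:
  pos 0: 10111 XOR 10111 = 00000
  pos 7: 11110 XOR 10111 = 01001
  pos 8: 10010 XOR 10111 = 00101
  pos 10: 10111 XOR 10111 = 00000
Remainder = 0000 (zero — the frame passes the CRC check).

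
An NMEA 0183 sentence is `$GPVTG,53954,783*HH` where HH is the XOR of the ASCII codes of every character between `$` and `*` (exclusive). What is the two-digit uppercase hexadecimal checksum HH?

50

XOR the ASCII codes of the payload characters:
  'G' = 0x47 → acc = 0x47
  'P' = 0x50 → acc = 0x17
  'V' = 0x56 → acc = 0x41
  'T' = 0x54 → acc = 0x15
  'G' = 0x47 → acc = 0x52
  ',' = 0x2C → acc = 0x7E
  '5' = 0x35 → acc = 0x4B
  '3' = 0x33 → acc = 0x78
  '9' = 0x39 → acc = 0x41
  '5' = 0x35 → acc = 0x74
  '4' = 0x34 → acc = 0x40
  ',' = 0x2C → acc = 0x6C
  '7' = 0x37 → acc = 0x5B
  '8' = 0x38 → acc = 0x63
  '3' = 0x33 → acc = 0x50
Checksum = 0x50.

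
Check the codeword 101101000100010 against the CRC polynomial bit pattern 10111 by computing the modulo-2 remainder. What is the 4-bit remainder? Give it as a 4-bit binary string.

Modulo-2 division of 101101000100010 by 10111:
  pos 0: 10110 XOR 10111 = 00001
  pos 4: 11000 XOR 10111 = 01111
  pos 5: 11111 XOR 10111 = 01000
  pos 6: 10000 XOR 10111 = 00111
  pos 8: 11100 XOR 10111 = 01011
  pos 9: 10111 XOR 10111 = 00000
Remainder = 0000 (zero — the frame passes the CRC check).

0000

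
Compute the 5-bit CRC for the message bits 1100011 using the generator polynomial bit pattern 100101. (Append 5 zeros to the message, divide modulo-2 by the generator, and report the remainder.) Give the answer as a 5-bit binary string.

Append 5 zeros: 110001100000. Divide by 100101 (XOR where the leading bit is 1):
  pos 0: 110001 XOR 100101 = 010100
  pos 1: 101001 XOR 100101 = 001100
  pos 3: 110000 XOR 100101 = 010101
  pos 4: 101010 XOR 100101 = 001111
  pos 6: 111100 XOR 100101 = 011001
Remainder (last 5 bits) = 11001. This is the CRC / FCS.

11001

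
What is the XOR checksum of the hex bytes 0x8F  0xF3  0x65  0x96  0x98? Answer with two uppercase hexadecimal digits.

17

XOR the bytes together:
  start with 0x8F
  0x8F ⊕ 0xF3 = 0x7C
  0x7C ⊕ 0x65 = 0x19
  0x19 ⊕ 0x96 = 0x8F
  0x8F ⊕ 0x98 = 0x17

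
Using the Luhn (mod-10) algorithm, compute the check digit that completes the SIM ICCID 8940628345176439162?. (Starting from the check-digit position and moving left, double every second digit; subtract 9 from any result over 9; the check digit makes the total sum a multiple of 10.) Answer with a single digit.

5

Partial digits right→left: 2 6 1 9 3 4 6 7 1 5 4 3 8 2 6 0 4 9 8
Double every second digit counting from the check-digit position (so the 1st, 3rd, 5th, ... of the partial from the right).
  doubled (with −9 where >9): 4 2 6 3 2 8 7 3 8 7 → sum 50
  kept as-is: 6 9 4 7 5 3 2 0 9 → sum 45
Total = 50 + 45 = 95.
Check digit = (10 − (95 mod 10)) mod 10 = 5.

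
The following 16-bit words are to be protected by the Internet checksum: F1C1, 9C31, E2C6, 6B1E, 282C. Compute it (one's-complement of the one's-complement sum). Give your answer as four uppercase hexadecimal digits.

FBFA

One's-complement addition (fold any carry out of bit 15 back into bit 0):
  0xF1C1 + 0x9C31 = 0x18DF2 → wrap carry → 0x8DF3
  0x8DF3 + 0xE2C6 = 0x170B9 → wrap carry → 0x70BA
  0x70BA + 0x6B1E = 0x0DBD8
  0xDBD8 + 0x282C = 0x10404 → wrap carry → 0x0405
One's-complement sum = 0x0405.
Checksum = ~0x0405 & 0xFFFF = 0xFBFA.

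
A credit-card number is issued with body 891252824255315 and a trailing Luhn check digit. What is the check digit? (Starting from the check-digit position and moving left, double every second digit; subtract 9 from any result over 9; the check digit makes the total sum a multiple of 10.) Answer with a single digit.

Partial digits right→left: 5 1 3 5 5 2 4 2 8 2 5 2 1 9 8
Double every second digit counting from the check-digit position (so the 1st, 3rd, 5th, ... of the partial from the right).
  doubled (with −9 where >9): 1 6 1 8 7 1 2 7 → sum 33
  kept as-is: 1 5 2 2 2 2 9 → sum 23
Total = 33 + 23 = 56.
Check digit = (10 − (56 mod 10)) mod 10 = 4.

4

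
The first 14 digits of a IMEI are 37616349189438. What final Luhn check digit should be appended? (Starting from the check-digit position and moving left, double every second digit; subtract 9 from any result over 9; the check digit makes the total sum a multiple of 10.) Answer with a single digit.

4

Partial digits right→left: 8 3 4 9 8 1 9 4 3 6 1 6 7 3
Double every second digit counting from the check-digit position (so the 1st, 3rd, 5th, ... of the partial from the right).
  doubled (with −9 where >9): 7 8 7 9 6 2 5 → sum 44
  kept as-is: 3 9 1 4 6 6 3 → sum 32
Total = 44 + 32 = 76.
Check digit = (10 − (76 mod 10)) mod 10 = 4.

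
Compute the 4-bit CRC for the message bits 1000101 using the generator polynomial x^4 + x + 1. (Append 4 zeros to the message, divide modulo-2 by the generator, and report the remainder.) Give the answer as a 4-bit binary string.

Append 4 zeros: 10001010000. Divide by 10011 (XOR where the leading bit is 1):
  pos 0: 10001 XOR 10011 = 00010
  pos 3: 10010 XOR 10011 = 00001
Remainder (last 4 bits) = 1000. This is the CRC / FCS.

1000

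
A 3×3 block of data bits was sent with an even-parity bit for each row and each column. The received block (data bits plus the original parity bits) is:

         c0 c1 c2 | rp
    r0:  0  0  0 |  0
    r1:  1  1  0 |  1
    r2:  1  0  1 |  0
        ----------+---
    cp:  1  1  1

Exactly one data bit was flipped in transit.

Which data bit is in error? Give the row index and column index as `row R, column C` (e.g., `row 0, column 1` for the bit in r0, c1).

row 1, column 0

Recompute each row's even parity and compare to rp:
  r0: data parity 0, sent rp 0 → ok
  r1: data parity 0, sent rp 1 → mismatch
  r2: data parity 0, sent rp 0 → ok
Recompute each column's even parity and compare to cp:
  c0: data parity 0, sent cp 1 → mismatch
  c1: data parity 1, sent cp 1 → ok
  c2: data parity 1, sent cp 1 → ok
Exactly one row (r1) and one column (c0) fail → the flipped bit is at their intersection.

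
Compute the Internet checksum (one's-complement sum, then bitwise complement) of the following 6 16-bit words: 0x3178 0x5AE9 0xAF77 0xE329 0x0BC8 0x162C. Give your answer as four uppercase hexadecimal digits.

One's-complement addition (fold any carry out of bit 15 back into bit 0):
  0x3178 + 0x5AE9 = 0x08C61
  0x8C61 + 0xAF77 = 0x13BD8 → wrap carry → 0x3BD9
  0x3BD9 + 0xE329 = 0x11F02 → wrap carry → 0x1F03
  0x1F03 + 0x0BC8 = 0x02ACB
  0x2ACB + 0x162C = 0x040F7
One's-complement sum = 0x40F7.
Checksum = ~0x40F7 & 0xFFFF = 0xBF08.

BF08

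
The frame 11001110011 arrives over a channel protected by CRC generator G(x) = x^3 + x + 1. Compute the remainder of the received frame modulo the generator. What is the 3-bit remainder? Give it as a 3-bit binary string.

Modulo-2 division of 11001110011 by 1011:
  pos 0: 1100 XOR 1011 = 0111
  pos 1: 1111 XOR 1011 = 0100
  pos 2: 1001 XOR 1011 = 0010
  pos 4: 1010 XOR 1011 = 0001
  pos 7: 1011 XOR 1011 = 0000
Remainder = 000 (zero — the frame passes the CRC check).

000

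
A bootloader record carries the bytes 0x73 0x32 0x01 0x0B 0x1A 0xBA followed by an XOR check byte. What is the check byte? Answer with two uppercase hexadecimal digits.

EB

XOR the bytes together:
  start with 0x73
  0x73 ⊕ 0x32 = 0x41
  0x41 ⊕ 0x01 = 0x40
  0x40 ⊕ 0x0B = 0x4B
  0x4B ⊕ 0x1A = 0x51
  0x51 ⊕ 0xBA = 0xEB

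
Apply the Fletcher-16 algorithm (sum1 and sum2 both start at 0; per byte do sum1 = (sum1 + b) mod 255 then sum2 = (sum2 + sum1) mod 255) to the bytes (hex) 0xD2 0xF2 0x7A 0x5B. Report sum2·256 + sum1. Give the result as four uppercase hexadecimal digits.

749B

Running sums (mod 255):
  after byte 0 (0xD2): sum1=210, sum2=210
  after byte 1 (0xF2): sum1=197, sum2=152
  after byte 2 (0x7A): sum1=64, sum2=216
  after byte 3 (0x5B): sum1=155, sum2=116
Checksum = sum2·256 + sum1 = 116·256 + 155 = 29851 = 0x749B.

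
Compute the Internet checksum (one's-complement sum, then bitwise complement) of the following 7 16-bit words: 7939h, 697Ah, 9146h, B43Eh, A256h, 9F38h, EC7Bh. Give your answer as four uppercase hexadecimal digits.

A9BB

One's-complement addition (fold any carry out of bit 15 back into bit 0):
  0x7939 + 0x697A = 0x0E2B3
  0xE2B3 + 0x9146 = 0x173F9 → wrap carry → 0x73FA
  0x73FA + 0xB43E = 0x12838 → wrap carry → 0x2839
  0x2839 + 0xA256 = 0x0CA8F
  0xCA8F + 0x9F38 = 0x169C7 → wrap carry → 0x69C8
  0x69C8 + 0xEC7B = 0x15643 → wrap carry → 0x5644
One's-complement sum = 0x5644.
Checksum = ~0x5644 & 0xFFFF = 0xA9BB.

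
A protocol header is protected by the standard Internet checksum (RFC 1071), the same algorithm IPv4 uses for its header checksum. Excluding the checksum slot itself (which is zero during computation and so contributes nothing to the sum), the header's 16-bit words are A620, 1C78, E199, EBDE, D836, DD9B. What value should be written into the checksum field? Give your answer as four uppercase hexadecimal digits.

BA1B

One's-complement addition (fold any carry out of bit 15 back into bit 0):
  0xA620 + 0x1C78 = 0x0C298
  0xC298 + 0xE199 = 0x1A431 → wrap carry → 0xA432
  0xA432 + 0xEBDE = 0x19010 → wrap carry → 0x9011
  0x9011 + 0xD836 = 0x16847 → wrap carry → 0x6848
  0x6848 + 0xDD9B = 0x145E3 → wrap carry → 0x45E4
One's-complement sum = 0x45E4.
Checksum = ~0x45E4 & 0xFFFF = 0xBA1B.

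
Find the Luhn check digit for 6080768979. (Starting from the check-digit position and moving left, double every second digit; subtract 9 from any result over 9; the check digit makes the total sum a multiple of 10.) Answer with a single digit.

3

Partial digits right→left: 9 7 9 8 6 7 0 8 0 6
Double every second digit counting from the check-digit position (so the 1st, 3rd, 5th, ... of the partial from the right).
  doubled (with −9 where >9): 9 9 3 0 0 → sum 21
  kept as-is: 7 8 7 8 6 → sum 36
Total = 21 + 36 = 57.
Check digit = (10 − (57 mod 10)) mod 10 = 3.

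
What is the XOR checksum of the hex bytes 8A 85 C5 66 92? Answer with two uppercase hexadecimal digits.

3E

XOR the bytes together:
  start with 0x8A
  0x8A ⊕ 0x85 = 0x0F
  0x0F ⊕ 0xC5 = 0xCA
  0xCA ⊕ 0x66 = 0xAC
  0xAC ⊕ 0x92 = 0x3E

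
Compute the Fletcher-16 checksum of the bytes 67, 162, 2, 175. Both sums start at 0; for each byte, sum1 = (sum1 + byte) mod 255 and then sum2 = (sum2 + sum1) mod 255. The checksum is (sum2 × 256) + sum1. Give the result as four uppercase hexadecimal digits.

Running sums (mod 255):
  after byte 0 (67): sum1=67, sum2=67
  after byte 1 (162): sum1=229, sum2=41
  after byte 2 (2): sum1=231, sum2=17
  after byte 3 (175): sum1=151, sum2=168
Checksum = sum2·256 + sum1 = 168·256 + 151 = 43159 = 0xA897.

A897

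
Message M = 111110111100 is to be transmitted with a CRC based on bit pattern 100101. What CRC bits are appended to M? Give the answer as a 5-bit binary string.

11001

Append 5 zeros: 11111011110000000. Divide by 100101 (XOR where the leading bit is 1):
  pos 0: 111110 XOR 100101 = 011011
  pos 1: 110111 XOR 100101 = 010010
  pos 2: 100101 XOR 100101 = 000000
  pos 8: 110000 XOR 100101 = 010101
  pos 9: 101010 XOR 100101 = 001111
  pos 11: 111100 XOR 100101 = 011001
Remainder (last 5 bits) = 11001. This is the CRC / FCS.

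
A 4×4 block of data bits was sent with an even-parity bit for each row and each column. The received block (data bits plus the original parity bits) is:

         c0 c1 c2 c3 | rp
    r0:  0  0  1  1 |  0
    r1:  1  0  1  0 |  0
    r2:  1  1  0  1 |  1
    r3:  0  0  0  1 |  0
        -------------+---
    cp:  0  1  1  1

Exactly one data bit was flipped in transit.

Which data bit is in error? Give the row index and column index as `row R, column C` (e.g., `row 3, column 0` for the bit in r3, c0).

row 3, column 2

Recompute each row's even parity and compare to rp:
  r0: data parity 0, sent rp 0 → ok
  r1: data parity 0, sent rp 0 → ok
  r2: data parity 1, sent rp 1 → ok
  r3: data parity 1, sent rp 0 → mismatch
Recompute each column's even parity and compare to cp:
  c0: data parity 0, sent cp 0 → ok
  c1: data parity 1, sent cp 1 → ok
  c2: data parity 0, sent cp 1 → mismatch
  c3: data parity 1, sent cp 1 → ok
Exactly one row (r3) and one column (c2) fail → the flipped bit is at their intersection.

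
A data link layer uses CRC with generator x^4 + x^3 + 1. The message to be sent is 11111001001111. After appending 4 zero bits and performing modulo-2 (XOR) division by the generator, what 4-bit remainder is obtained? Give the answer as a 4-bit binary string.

Append 4 zeros: 111110010011110000. Divide by 11001 (XOR where the leading bit is 1):
  pos 0: 11111 XOR 11001 = 00110
  pos 2: 11000 XOR 11001 = 00001
  pos 6: 11001 XOR 11001 = 00000
  pos 11: 11100 XOR 11001 = 00101
  pos 13: 10100 XOR 11001 = 01101
Remainder (last 4 bits) = 1101. This is the CRC / FCS.

1101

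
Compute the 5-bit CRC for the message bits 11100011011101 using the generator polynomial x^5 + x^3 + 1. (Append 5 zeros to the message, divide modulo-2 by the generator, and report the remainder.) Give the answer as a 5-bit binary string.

11111

Append 5 zeros: 1110001101110100000. Divide by 101001 (XOR where the leading bit is 1):
  pos 0: 111000 XOR 101001 = 010001
  pos 1: 100011 XOR 101001 = 001010
  pos 3: 101010 XOR 101001 = 000011
  pos 7: 111110 XOR 101001 = 010111
  pos 8: 101111 XOR 101001 = 000110
  pos 11: 110000 XOR 101001 = 011001
  pos 12: 110010 XOR 101001 = 011011
  pos 13: 110110 XOR 101001 = 011111
Remainder (last 5 bits) = 11111. This is the CRC / FCS.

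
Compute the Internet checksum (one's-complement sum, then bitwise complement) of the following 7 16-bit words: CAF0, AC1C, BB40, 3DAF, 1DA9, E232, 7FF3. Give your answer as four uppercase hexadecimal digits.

One's-complement addition (fold any carry out of bit 15 back into bit 0):
  0xCAF0 + 0xAC1C = 0x1770C → wrap carry → 0x770D
  0x770D + 0xBB40 = 0x1324D → wrap carry → 0x324E
  0x324E + 0x3DAF = 0x06FFD
  0x6FFD + 0x1DA9 = 0x08DA6
  0x8DA6 + 0xE232 = 0x16FD8 → wrap carry → 0x6FD9
  0x6FD9 + 0x7FF3 = 0x0EFCC
One's-complement sum = 0xEFCC.
Checksum = ~0xEFCC & 0xFFFF = 0x1033.

1033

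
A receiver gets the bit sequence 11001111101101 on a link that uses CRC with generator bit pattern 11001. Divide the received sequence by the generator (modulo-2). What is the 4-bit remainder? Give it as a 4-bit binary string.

Modulo-2 division of 11001111101101 by 11001:
  pos 0: 11001 XOR 11001 = 00000
  pos 5: 11110 XOR 11001 = 00111
  pos 7: 11111 XOR 11001 = 00110
  pos 9: 11001 XOR 11001 = 00000
Remainder = 0000 (zero — the frame passes the CRC check).

0000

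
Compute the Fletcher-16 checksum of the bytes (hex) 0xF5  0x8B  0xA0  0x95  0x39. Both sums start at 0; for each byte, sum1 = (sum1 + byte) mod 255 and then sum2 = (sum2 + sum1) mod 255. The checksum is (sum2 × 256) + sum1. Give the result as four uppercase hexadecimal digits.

Running sums (mod 255):
  after byte 0 (0xF5): sum1=245, sum2=245
  after byte 1 (0x8B): sum1=129, sum2=119
  after byte 2 (0xA0): sum1=34, sum2=153
  after byte 3 (0x95): sum1=183, sum2=81
  after byte 4 (0x39): sum1=240, sum2=66
Checksum = sum2·256 + sum1 = 66·256 + 240 = 17136 = 0x42F0.

42F0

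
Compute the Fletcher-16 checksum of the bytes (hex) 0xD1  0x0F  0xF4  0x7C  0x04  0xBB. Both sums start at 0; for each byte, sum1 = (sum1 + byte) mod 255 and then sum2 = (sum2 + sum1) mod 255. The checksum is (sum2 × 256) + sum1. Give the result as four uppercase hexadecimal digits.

Running sums (mod 255):
  after byte 0 (0xD1): sum1=209, sum2=209
  after byte 1 (0x0F): sum1=224, sum2=178
  after byte 2 (0xF4): sum1=213, sum2=136
  after byte 3 (0x7C): sum1=82, sum2=218
  after byte 4 (0x04): sum1=86, sum2=49
  after byte 5 (0xBB): sum1=18, sum2=67
Checksum = sum2·256 + sum1 = 67·256 + 18 = 17170 = 0x4312.

4312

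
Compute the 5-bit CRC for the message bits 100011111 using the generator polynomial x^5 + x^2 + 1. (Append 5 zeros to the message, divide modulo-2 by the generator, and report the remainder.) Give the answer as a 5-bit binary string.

10000

Append 5 zeros: 10001111100000. Divide by 100101 (XOR where the leading bit is 1):
  pos 0: 100011 XOR 100101 = 000110
  pos 3: 110111 XOR 100101 = 010010
  pos 4: 100100 XOR 100101 = 000001
Remainder (last 5 bits) = 10000. This is the CRC / FCS.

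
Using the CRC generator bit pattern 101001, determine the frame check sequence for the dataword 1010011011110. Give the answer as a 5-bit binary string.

10111

Append 5 zeros: 101001101111000000. Divide by 101001 (XOR where the leading bit is 1):
  pos 0: 101001 XOR 101001 = 000000
  pos 6: 101111 XOR 101001 = 000110
  pos 9: 110000 XOR 101001 = 011001
  pos 10: 110010 XOR 101001 = 011011
  pos 11: 110110 XOR 101001 = 011111
  pos 12: 111110 XOR 101001 = 010111
Remainder (last 5 bits) = 10111. This is the CRC / FCS.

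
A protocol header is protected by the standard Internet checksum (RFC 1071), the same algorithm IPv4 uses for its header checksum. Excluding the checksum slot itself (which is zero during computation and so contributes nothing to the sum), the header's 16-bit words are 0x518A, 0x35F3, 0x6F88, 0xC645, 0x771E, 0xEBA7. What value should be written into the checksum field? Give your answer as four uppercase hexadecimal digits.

One's-complement addition (fold any carry out of bit 15 back into bit 0):
  0x518A + 0x35F3 = 0x0877D
  0x877D + 0x6F88 = 0x0F705
  0xF705 + 0xC645 = 0x1BD4A → wrap carry → 0xBD4B
  0xBD4B + 0x771E = 0x13469 → wrap carry → 0x346A
  0x346A + 0xEBA7 = 0x12011 → wrap carry → 0x2012
One's-complement sum = 0x2012.
Checksum = ~0x2012 & 0xFFFF = 0xDFED.

DFED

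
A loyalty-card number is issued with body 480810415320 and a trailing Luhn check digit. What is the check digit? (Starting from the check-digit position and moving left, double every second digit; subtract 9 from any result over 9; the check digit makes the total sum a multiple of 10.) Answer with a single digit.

2

Partial digits right→left: 0 2 3 5 1 4 0 1 8 0 8 4
Double every second digit counting from the check-digit position (so the 1st, 3rd, 5th, ... of the partial from the right).
  doubled (with −9 where >9): 0 6 2 0 7 7 → sum 22
  kept as-is: 2 5 4 1 0 4 → sum 16
Total = 22 + 16 = 38.
Check digit = (10 − (38 mod 10)) mod 10 = 2.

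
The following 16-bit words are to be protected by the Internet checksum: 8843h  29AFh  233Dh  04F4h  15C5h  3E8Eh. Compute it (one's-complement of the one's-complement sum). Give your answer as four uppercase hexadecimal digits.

D188

One's-complement addition (fold any carry out of bit 15 back into bit 0):
  0x8843 + 0x29AF = 0x0B1F2
  0xB1F2 + 0x233D = 0x0D52F
  0xD52F + 0x04F4 = 0x0DA23
  0xDA23 + 0x15C5 = 0x0EFE8
  0xEFE8 + 0x3E8E = 0x12E76 → wrap carry → 0x2E77
One's-complement sum = 0x2E77.
Checksum = ~0x2E77 & 0xFFFF = 0xD188.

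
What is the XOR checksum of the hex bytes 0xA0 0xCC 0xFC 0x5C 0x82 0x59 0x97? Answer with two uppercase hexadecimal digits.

80

XOR the bytes together:
  start with 0xA0
  0xA0 ⊕ 0xCC = 0x6C
  0x6C ⊕ 0xFC = 0x90
  0x90 ⊕ 0x5C = 0xCC
  0xCC ⊕ 0x82 = 0x4E
  0x4E ⊕ 0x59 = 0x17
  0x17 ⊕ 0x97 = 0x80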